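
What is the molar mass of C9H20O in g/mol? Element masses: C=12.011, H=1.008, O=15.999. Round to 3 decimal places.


M = sum(count * atomic_mass) over atoms.
M = 9*12.011 + 20*1.008 + 1*15.999
M = 108.099 + 20.16 + 15.999
M = 144.258 g/mol, rounded to 3 dp:

144.258 g/mol


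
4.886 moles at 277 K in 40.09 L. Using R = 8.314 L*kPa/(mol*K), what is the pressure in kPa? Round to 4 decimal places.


PV = nRT, solve for P = nRT / V.
nRT = 4.886 * 8.314 * 277 = 11252.3505
P = 11252.3505 / 40.09
P = 280.67723871 kPa, rounded to 4 dp:

280.6772 kPa


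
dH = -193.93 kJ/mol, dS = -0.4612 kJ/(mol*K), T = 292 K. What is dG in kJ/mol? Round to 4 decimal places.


Gibbs: dG = dH - T*dS (consistent units, dS already in kJ/(mol*K)).
T*dS = 292 * -0.4612 = -134.6704
dG = -193.93 - (-134.6704)
dG = -59.2596 kJ/mol, rounded to 4 dp:

-59.2596 kJ/mol


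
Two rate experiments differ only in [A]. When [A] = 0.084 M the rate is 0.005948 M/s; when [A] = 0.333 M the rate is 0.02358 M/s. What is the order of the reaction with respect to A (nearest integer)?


Rate is proportional to [A]^n, so rate2/rate1 = ([A]2/[A]1)^n. Take logs to solve for n.
rate2/rate1 = 0.02358 / 0.005948 = 3.9644
[A]2/[A]1 = 0.333 / 0.084 = 3.9643
n = ln(3.9644) / ln(3.9643) = 1.0
Nearest integer order:

1


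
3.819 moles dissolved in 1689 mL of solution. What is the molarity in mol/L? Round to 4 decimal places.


Convert volume to liters: V_L = V_mL / 1000.
V_L = 1689 / 1000 = 1.689 L
M = n / V_L = 3.819 / 1.689
M = 2.26110124 mol/L, rounded to 4 dp:

2.2611 mol/L


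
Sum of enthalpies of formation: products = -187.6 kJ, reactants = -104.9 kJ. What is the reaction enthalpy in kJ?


dH_rxn = sum(dH_f products) - sum(dH_f reactants)
dH_rxn = -187.6 - (-104.9)
dH_rxn = -82.7 kJ:

-82.70 kJ


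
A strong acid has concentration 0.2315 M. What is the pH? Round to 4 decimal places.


A strong acid dissociates completely, so [H+] equals the given concentration.
pH = -log10([H+]) = -log10(0.2315)
pH = 0.635449, rounded to 4 dp:

0.6354


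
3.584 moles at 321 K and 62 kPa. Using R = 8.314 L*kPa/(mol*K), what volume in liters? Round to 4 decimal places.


PV = nRT, solve for V = nRT / P.
nRT = 3.584 * 8.314 * 321 = 9564.9577
V = 9564.9577 / 62
V = 154.27351129 L, rounded to 4 dp:

154.2735 L


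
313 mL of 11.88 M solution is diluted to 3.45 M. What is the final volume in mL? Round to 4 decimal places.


Dilution: M1*V1 = M2*V2, solve for V2.
V2 = M1*V1 / M2
V2 = 11.88 * 313 / 3.45
V2 = 3718.44 / 3.45
V2 = 1077.80869565 mL, rounded to 4 dp:

1077.8087 mL


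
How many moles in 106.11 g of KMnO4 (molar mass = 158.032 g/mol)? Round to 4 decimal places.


n = mass / M
n = 106.11 / 158.032
n = 0.67144629 mol, rounded to 4 dp:

0.6714 mol


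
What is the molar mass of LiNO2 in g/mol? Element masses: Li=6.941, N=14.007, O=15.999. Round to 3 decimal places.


M = sum(count * atomic_mass) over atoms.
M = 1*6.941 + 1*14.007 + 2*15.999
M = 6.941 + 14.007 + 31.998
M = 52.946 g/mol, rounded to 3 dp:

52.946 g/mol


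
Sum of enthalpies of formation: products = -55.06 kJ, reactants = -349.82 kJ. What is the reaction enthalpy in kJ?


dH_rxn = sum(dH_f products) - sum(dH_f reactants)
dH_rxn = -55.06 - (-349.82)
dH_rxn = 294.76 kJ:

294.76 kJ


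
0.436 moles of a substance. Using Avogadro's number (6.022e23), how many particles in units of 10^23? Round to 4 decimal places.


N = n * NA, then divide by 1e23 for the requested units.
N / 1e23 = n * 6.022
N / 1e23 = 0.436 * 6.022
N / 1e23 = 2.625592, rounded to 4 dp:

2.6256


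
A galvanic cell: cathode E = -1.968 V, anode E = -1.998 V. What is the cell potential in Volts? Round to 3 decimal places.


Standard cell potential: E_cell = E_cathode - E_anode.
E_cell = -1.968 - (-1.998)
E_cell = 0.03 V, rounded to 3 dp:

0.030 V


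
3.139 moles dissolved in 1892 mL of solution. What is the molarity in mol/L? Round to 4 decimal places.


Convert volume to liters: V_L = V_mL / 1000.
V_L = 1892 / 1000 = 1.892 L
M = n / V_L = 3.139 / 1.892
M = 1.65909091 mol/L, rounded to 4 dp:

1.6591 mol/L


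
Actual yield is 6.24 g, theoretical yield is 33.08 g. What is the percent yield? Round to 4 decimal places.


% yield = 100 * actual / theoretical
% yield = 100 * 6.24 / 33.08
% yield = 18.86336155 %, rounded to 4 dp:

18.8634 %


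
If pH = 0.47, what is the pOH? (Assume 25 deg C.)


At 25 deg C, pH + pOH = 14.
pOH = 14 - pH = 14 - 0.47
pOH = 13.53:

13.53


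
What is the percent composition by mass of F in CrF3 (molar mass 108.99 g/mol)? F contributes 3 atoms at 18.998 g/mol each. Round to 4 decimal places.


pct = 100 * (n_elem * M_elem) / M_total
mass_contribution = 3 * 18.998 = 56.994 g/mol
pct = 100 * 56.994 / 108.99
pct = 52.29287091 %, rounded to 4 dp:

52.2929 %


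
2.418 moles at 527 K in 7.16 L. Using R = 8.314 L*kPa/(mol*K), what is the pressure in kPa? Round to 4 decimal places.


PV = nRT, solve for P = nRT / V.
nRT = 2.418 * 8.314 * 527 = 10594.4138
P = 10594.4138 / 7.16
P = 1479.66673184 kPa, rounded to 4 dp:

1479.6667 kPa


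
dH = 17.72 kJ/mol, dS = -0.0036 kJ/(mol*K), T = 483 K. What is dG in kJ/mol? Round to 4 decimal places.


Gibbs: dG = dH - T*dS (consistent units, dS already in kJ/(mol*K)).
T*dS = 483 * -0.0036 = -1.7388
dG = 17.72 - (-1.7388)
dG = 19.4588 kJ/mol, rounded to 4 dp:

19.4588 kJ/mol


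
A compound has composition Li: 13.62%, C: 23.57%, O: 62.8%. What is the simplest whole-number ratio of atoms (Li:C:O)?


Assume 100 g of compound, divide each mass% by atomic mass to get moles, then normalize by the smallest to get a raw atom ratio.
Moles per 100 g: Li: 13.62/6.941 = 1.9623, C: 23.57/12.011 = 1.9624, O: 62.8/15.999 = 3.9252
Raw ratio (divide by min = 1.9623): Li: 1.0, C: 1.0, O: 2.0
Multiply by 1 to clear fractions: Li: 1.0 ~= 1, C: 1.0 ~= 1, O: 2.0 ~= 2
Reduce by GCD to get the simplest whole-number ratio:

1:1:2


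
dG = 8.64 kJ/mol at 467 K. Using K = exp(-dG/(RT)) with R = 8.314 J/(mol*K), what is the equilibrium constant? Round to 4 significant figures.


dG is in kJ/mol; multiply by 1000 to match R in J/(mol*K).
RT = 8.314 * 467 = 3882.638 J/mol
exponent = -dG*1000 / (RT) = -(8.64*1000) / 3882.638 = -2.22529116
K = exp(-2.22529116)
K = 0.10803596, rounded to 4 significant figures:

0.1080


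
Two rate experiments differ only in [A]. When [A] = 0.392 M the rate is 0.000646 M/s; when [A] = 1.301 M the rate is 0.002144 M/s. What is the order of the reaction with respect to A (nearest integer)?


Rate is proportional to [A]^n, so rate2/rate1 = ([A]2/[A]1)^n. Take logs to solve for n.
rate2/rate1 = 0.002144 / 0.000646 = 3.3189
[A]2/[A]1 = 1.301 / 0.392 = 3.3189
n = ln(3.3189) / ln(3.3189) = 1.0
Nearest integer order:

1


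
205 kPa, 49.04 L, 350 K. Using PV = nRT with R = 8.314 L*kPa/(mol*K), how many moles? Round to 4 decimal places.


PV = nRT, solve for n = PV / (RT).
PV = 205 * 49.04 = 10053.2
RT = 8.314 * 350 = 2909.9
n = 10053.2 / 2909.9
n = 3.45482663 mol, rounded to 4 dp:

3.4548 mol


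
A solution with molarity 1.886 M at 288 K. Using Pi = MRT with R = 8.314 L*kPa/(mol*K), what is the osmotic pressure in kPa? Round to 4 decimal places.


Osmotic pressure (van't Hoff): Pi = M*R*T.
RT = 8.314 * 288 = 2394.432
Pi = 1.886 * 2394.432
Pi = 4515.898752 kPa, rounded to 4 dp:

4515.8988 kPa


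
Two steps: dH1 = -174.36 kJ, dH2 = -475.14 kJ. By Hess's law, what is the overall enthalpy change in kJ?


Hess's law: enthalpy is a state function, so add the step enthalpies.
dH_total = dH1 + dH2 = -174.36 + (-475.14)
dH_total = -649.5 kJ:

-649.50 kJ


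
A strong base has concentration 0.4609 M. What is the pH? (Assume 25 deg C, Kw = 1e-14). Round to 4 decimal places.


A strong base dissociates completely, so [OH-] equals the given concentration.
pOH = -log10([OH-]) = -log10(0.4609) = 0.336393
pH = 14 - pOH = 14 - 0.336393
pH = 13.663607, rounded to 4 dp:

13.6636


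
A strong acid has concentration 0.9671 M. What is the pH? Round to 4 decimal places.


A strong acid dissociates completely, so [H+] equals the given concentration.
pH = -log10([H+]) = -log10(0.9671)
pH = 0.01452862, rounded to 4 dp:

0.0145


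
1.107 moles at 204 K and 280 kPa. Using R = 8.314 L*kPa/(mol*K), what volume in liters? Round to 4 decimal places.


PV = nRT, solve for V = nRT / P.
nRT = 1.107 * 8.314 * 204 = 1877.534
V = 1877.534 / 280
V = 6.70547857 L, rounded to 4 dp:

6.7055 L


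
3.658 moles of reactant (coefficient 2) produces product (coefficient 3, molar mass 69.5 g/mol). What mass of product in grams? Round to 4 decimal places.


Use the coefficient ratio to convert reactant moles to product moles, then multiply by the product's molar mass.
moles_P = moles_R * (coeff_P / coeff_R) = 3.658 * (3/2) = 5.487
mass_P = moles_P * M_P = 5.487 * 69.5
mass_P = 381.3465 g, rounded to 4 dp:

381.3465 g


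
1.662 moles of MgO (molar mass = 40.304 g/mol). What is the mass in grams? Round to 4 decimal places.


mass = n * M
mass = 1.662 * 40.304
mass = 66.985248 g, rounded to 4 dp:

66.9852 g


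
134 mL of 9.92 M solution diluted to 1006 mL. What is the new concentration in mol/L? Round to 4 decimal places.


Dilution: M1*V1 = M2*V2, solve for M2.
M2 = M1*V1 / V2
M2 = 9.92 * 134 / 1006
M2 = 1329.28 / 1006
M2 = 1.32135189 mol/L, rounded to 4 dp:

1.3214 mol/L


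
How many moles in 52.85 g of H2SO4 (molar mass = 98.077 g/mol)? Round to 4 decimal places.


n = mass / M
n = 52.85 / 98.077
n = 0.53886232 mol, rounded to 4 dp:

0.5389 mol


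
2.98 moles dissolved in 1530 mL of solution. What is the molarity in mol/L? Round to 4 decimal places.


Convert volume to liters: V_L = V_mL / 1000.
V_L = 1530 / 1000 = 1.53 L
M = n / V_L = 2.98 / 1.53
M = 1.94771242 mol/L, rounded to 4 dp:

1.9477 mol/L


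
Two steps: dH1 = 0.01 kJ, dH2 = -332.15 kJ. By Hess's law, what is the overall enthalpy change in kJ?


Hess's law: enthalpy is a state function, so add the step enthalpies.
dH_total = dH1 + dH2 = 0.01 + (-332.15)
dH_total = -332.14 kJ:

-332.14 kJ


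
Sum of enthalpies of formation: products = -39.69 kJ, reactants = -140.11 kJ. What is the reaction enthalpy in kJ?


dH_rxn = sum(dH_f products) - sum(dH_f reactants)
dH_rxn = -39.69 - (-140.11)
dH_rxn = 100.42 kJ:

100.42 kJ


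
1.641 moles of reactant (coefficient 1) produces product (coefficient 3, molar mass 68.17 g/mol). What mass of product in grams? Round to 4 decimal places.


Use the coefficient ratio to convert reactant moles to product moles, then multiply by the product's molar mass.
moles_P = moles_R * (coeff_P / coeff_R) = 1.641 * (3/1) = 4.923
mass_P = moles_P * M_P = 4.923 * 68.17
mass_P = 335.60091 g, rounded to 4 dp:

335.6009 g


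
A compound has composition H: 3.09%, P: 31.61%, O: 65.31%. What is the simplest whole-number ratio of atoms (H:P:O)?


Assume 100 g of compound, divide each mass% by atomic mass to get moles, then normalize by the smallest to get a raw atom ratio.
Moles per 100 g: H: 3.09/1.008 = 3.0655, P: 31.61/30.974 = 1.0205, O: 65.31/15.999 = 4.0821
Raw ratio (divide by min = 1.0205): H: 3.004, P: 1.0, O: 4.0
Multiply by 1 to clear fractions: H: 3.004 ~= 3, P: 1.0 ~= 1, O: 4.0 ~= 4
Reduce by GCD to get the simplest whole-number ratio:

3:1:4


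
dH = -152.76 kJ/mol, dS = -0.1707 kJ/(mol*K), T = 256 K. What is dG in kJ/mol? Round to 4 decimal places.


Gibbs: dG = dH - T*dS (consistent units, dS already in kJ/(mol*K)).
T*dS = 256 * -0.1707 = -43.6992
dG = -152.76 - (-43.6992)
dG = -109.0608 kJ/mol, rounded to 4 dp:

-109.0608 kJ/mol


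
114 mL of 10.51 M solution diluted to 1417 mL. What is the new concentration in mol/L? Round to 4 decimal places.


Dilution: M1*V1 = M2*V2, solve for M2.
M2 = M1*V1 / V2
M2 = 10.51 * 114 / 1417
M2 = 1198.14 / 1417
M2 = 0.84554693 mol/L, rounded to 4 dp:

0.8455 mol/L


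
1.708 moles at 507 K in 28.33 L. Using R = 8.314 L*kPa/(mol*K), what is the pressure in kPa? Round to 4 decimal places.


PV = nRT, solve for P = nRT / V.
nRT = 1.708 * 8.314 * 507 = 7199.5582
P = 7199.5582 / 28.33
P = 254.13195199 kPa, rounded to 4 dp:

254.1320 kPa


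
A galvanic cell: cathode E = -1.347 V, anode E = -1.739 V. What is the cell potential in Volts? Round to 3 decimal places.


Standard cell potential: E_cell = E_cathode - E_anode.
E_cell = -1.347 - (-1.739)
E_cell = 0.392 V, rounded to 3 dp:

0.392 V


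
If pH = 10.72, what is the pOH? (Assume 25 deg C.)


At 25 deg C, pH + pOH = 14.
pOH = 14 - pH = 14 - 10.72
pOH = 3.28:

3.28


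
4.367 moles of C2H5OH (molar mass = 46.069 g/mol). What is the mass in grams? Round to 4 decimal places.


mass = n * M
mass = 4.367 * 46.069
mass = 201.183323 g, rounded to 4 dp:

201.1833 g


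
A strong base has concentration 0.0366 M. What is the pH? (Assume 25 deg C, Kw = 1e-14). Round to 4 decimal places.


A strong base dissociates completely, so [OH-] equals the given concentration.
pOH = -log10([OH-]) = -log10(0.0366) = 1.436519
pH = 14 - pOH = 14 - 1.436519
pH = 12.563481, rounded to 4 dp:

12.5635


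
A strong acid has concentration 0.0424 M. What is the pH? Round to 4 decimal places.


A strong acid dissociates completely, so [H+] equals the given concentration.
pH = -log10([H+]) = -log10(0.0424)
pH = 1.37263414, rounded to 4 dp:

1.3726


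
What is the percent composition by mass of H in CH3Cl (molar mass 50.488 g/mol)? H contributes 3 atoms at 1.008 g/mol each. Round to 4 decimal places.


pct = 100 * (n_elem * M_elem) / M_total
mass_contribution = 3 * 1.008 = 3.024 g/mol
pct = 100 * 3.024 / 50.488
pct = 5.98954207 %, rounded to 4 dp:

5.9895 %


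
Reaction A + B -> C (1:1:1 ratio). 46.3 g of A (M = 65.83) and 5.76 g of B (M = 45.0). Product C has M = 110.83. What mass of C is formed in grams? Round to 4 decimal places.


Find moles of each reactant; the smaller value is the limiting reagent in a 1:1:1 reaction, so moles_C equals moles of the limiter.
n_A = mass_A / M_A = 46.3 / 65.83 = 0.703327 mol
n_B = mass_B / M_B = 5.76 / 45.0 = 0.128 mol
Limiting reagent: B (smaller), n_limiting = 0.128 mol
mass_C = n_limiting * M_C = 0.128 * 110.83
mass_C = 14.18624 g, rounded to 4 dp:

14.1862 g


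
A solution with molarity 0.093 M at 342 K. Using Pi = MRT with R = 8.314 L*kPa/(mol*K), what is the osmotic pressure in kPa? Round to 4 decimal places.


Osmotic pressure (van't Hoff): Pi = M*R*T.
RT = 8.314 * 342 = 2843.388
Pi = 0.093 * 2843.388
Pi = 264.435084 kPa, rounded to 4 dp:

264.4351 kPa


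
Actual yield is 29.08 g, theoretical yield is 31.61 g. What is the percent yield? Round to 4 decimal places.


% yield = 100 * actual / theoretical
% yield = 100 * 29.08 / 31.61
% yield = 91.99620373 %, rounded to 4 dp:

91.9962 %


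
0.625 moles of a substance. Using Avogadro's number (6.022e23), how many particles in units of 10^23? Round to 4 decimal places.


N = n * NA, then divide by 1e23 for the requested units.
N / 1e23 = n * 6.022
N / 1e23 = 0.625 * 6.022
N / 1e23 = 3.76375, rounded to 4 dp:

3.7638


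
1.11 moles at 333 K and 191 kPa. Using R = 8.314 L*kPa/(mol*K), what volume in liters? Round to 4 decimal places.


PV = nRT, solve for V = nRT / P.
nRT = 1.11 * 8.314 * 333 = 3073.1038
V = 3073.1038 / 191
V = 16.08954869 L, rounded to 4 dp:

16.0895 L


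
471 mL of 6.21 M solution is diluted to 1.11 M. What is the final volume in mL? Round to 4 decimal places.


Dilution: M1*V1 = M2*V2, solve for V2.
V2 = M1*V1 / M2
V2 = 6.21 * 471 / 1.11
V2 = 2924.91 / 1.11
V2 = 2635.05405405 mL, rounded to 4 dp:

2635.0541 mL


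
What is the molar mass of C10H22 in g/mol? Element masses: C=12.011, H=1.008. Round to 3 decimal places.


M = sum(count * atomic_mass) over atoms.
M = 10*12.011 + 22*1.008
M = 120.11 + 22.176
M = 142.286 g/mol, rounded to 3 dp:

142.286 g/mol


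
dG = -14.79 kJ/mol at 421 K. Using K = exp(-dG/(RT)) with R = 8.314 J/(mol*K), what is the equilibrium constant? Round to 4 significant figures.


dG is in kJ/mol; multiply by 1000 to match R in J/(mol*K).
RT = 8.314 * 421 = 3500.194 J/mol
exponent = -dG*1000 / (RT) = -(-14.79*1000) / 3500.194 = 4.22548007
K = exp(4.22548007)
K = 68.407336, rounded to 4 significant figures:

68.41


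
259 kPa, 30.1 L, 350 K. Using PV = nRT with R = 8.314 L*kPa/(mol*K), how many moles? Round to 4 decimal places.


PV = nRT, solve for n = PV / (RT).
PV = 259 * 30.1 = 7795.9
RT = 8.314 * 350 = 2909.9
n = 7795.9 / 2909.9
n = 2.6790955 mol, rounded to 4 dp:

2.6791 mol


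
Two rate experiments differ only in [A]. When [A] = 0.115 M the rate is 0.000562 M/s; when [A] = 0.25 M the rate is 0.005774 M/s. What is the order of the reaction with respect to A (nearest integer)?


Rate is proportional to [A]^n, so rate2/rate1 = ([A]2/[A]1)^n. Take logs to solve for n.
rate2/rate1 = 0.005774 / 0.000562 = 10.274
[A]2/[A]1 = 0.25 / 0.115 = 2.1739
n = ln(10.274) / ln(2.1739) = 3.0
Nearest integer order:

3


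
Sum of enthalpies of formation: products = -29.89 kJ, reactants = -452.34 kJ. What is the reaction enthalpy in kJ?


dH_rxn = sum(dH_f products) - sum(dH_f reactants)
dH_rxn = -29.89 - (-452.34)
dH_rxn = 422.45 kJ:

422.45 kJ


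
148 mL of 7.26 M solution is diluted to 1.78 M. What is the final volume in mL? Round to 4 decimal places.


Dilution: M1*V1 = M2*V2, solve for V2.
V2 = M1*V1 / M2
V2 = 7.26 * 148 / 1.78
V2 = 1074.48 / 1.78
V2 = 603.64044944 mL, rounded to 4 dp:

603.6404 mL


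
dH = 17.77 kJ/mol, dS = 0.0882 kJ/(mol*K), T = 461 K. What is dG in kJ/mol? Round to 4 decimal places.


Gibbs: dG = dH - T*dS (consistent units, dS already in kJ/(mol*K)).
T*dS = 461 * 0.0882 = 40.6602
dG = 17.77 - (40.6602)
dG = -22.8902 kJ/mol, rounded to 4 dp:

-22.8902 kJ/mol


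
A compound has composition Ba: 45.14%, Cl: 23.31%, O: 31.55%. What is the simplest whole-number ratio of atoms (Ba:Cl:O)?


Assume 100 g of compound, divide each mass% by atomic mass to get moles, then normalize by the smallest to get a raw atom ratio.
Moles per 100 g: Ba: 45.14/137.327 = 0.3287, Cl: 23.31/35.453 = 0.6575, O: 31.55/15.999 = 1.972
Raw ratio (divide by min = 0.3287): Ba: 1.0, Cl: 2.0, O: 5.999
Multiply by 1 to clear fractions: Ba: 1.0 ~= 1, Cl: 2.0 ~= 2, O: 5.999 ~= 6
Reduce by GCD to get the simplest whole-number ratio:

1:2:6


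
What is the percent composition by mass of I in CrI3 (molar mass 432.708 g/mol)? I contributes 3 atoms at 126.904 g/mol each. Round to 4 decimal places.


pct = 100 * (n_elem * M_elem) / M_total
mass_contribution = 3 * 126.904 = 380.712 g/mol
pct = 100 * 380.712 / 432.708
pct = 87.98358246 %, rounded to 4 dp:

87.9836 %


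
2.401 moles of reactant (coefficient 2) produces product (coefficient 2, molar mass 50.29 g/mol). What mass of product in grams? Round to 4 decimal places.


Use the coefficient ratio to convert reactant moles to product moles, then multiply by the product's molar mass.
moles_P = moles_R * (coeff_P / coeff_R) = 2.401 * (2/2) = 2.401
mass_P = moles_P * M_P = 2.401 * 50.29
mass_P = 120.74629 g, rounded to 4 dp:

120.7463 g


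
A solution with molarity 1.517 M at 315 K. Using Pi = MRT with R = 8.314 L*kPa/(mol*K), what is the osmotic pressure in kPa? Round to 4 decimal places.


Osmotic pressure (van't Hoff): Pi = M*R*T.
RT = 8.314 * 315 = 2618.91
Pi = 1.517 * 2618.91
Pi = 3972.88647 kPa, rounded to 4 dp:

3972.8865 kPa


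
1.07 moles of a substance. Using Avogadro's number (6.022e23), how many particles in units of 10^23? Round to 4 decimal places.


N = n * NA, then divide by 1e23 for the requested units.
N / 1e23 = n * 6.022
N / 1e23 = 1.07 * 6.022
N / 1e23 = 6.44354, rounded to 4 dp:

6.4435


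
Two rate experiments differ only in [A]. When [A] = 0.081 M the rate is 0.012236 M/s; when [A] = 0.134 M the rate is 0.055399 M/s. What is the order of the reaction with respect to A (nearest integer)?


Rate is proportional to [A]^n, so rate2/rate1 = ([A]2/[A]1)^n. Take logs to solve for n.
rate2/rate1 = 0.055399 / 0.012236 = 4.5275
[A]2/[A]1 = 0.134 / 0.081 = 1.6543
n = ln(4.5275) / ln(1.6543) = 3.0
Nearest integer order:

3


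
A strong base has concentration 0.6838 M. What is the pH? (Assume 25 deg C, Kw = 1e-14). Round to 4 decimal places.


A strong base dissociates completely, so [OH-] equals the given concentration.
pOH = -log10([OH-]) = -log10(0.6838) = 0.165071
pH = 14 - pOH = 14 - 0.165071
pH = 13.834929, rounded to 4 dp:

13.8349


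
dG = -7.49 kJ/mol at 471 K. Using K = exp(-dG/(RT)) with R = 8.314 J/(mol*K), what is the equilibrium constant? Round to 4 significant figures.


dG is in kJ/mol; multiply by 1000 to match R in J/(mol*K).
RT = 8.314 * 471 = 3915.894 J/mol
exponent = -dG*1000 / (RT) = -(-7.49*1000) / 3915.894 = 1.91271776
K = exp(1.91271776)
K = 6.771467, rounded to 4 significant figures:

6.771


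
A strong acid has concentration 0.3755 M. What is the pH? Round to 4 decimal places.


A strong acid dissociates completely, so [H+] equals the given concentration.
pH = -log10([H+]) = -log10(0.3755)
pH = 0.42539006, rounded to 4 dp:

0.4254


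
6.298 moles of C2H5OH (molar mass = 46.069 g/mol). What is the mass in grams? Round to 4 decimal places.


mass = n * M
mass = 6.298 * 46.069
mass = 290.142562 g, rounded to 4 dp:

290.1426 g


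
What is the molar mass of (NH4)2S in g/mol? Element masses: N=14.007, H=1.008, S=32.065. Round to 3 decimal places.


M = sum(count * atomic_mass) over atoms.
M = 2*14.007 + 8*1.008 + 1*32.065
M = 28.014 + 8.064 + 32.065
M = 68.143 g/mol, rounded to 3 dp:

68.143 g/mol


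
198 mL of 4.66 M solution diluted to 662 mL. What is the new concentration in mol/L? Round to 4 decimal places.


Dilution: M1*V1 = M2*V2, solve for M2.
M2 = M1*V1 / V2
M2 = 4.66 * 198 / 662
M2 = 922.68 / 662
M2 = 1.39377644 mol/L, rounded to 4 dp:

1.3938 mol/L


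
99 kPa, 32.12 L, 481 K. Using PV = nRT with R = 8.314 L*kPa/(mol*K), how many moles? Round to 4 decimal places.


PV = nRT, solve for n = PV / (RT).
PV = 99 * 32.12 = 3179.88
RT = 8.314 * 481 = 3999.034
n = 3179.88 / 3999.034
n = 0.79516203 mol, rounded to 4 dp:

0.7952 mol


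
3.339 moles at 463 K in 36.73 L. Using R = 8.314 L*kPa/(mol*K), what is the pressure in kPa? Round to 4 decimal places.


PV = nRT, solve for P = nRT / V.
nRT = 3.339 * 8.314 * 463 = 12853.0865
P = 12853.0865 / 36.73
P = 349.93429077 kPa, rounded to 4 dp:

349.9343 kPa


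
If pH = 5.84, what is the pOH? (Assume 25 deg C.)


At 25 deg C, pH + pOH = 14.
pOH = 14 - pH = 14 - 5.84
pOH = 8.16:

8.16


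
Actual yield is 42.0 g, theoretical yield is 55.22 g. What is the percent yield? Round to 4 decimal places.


% yield = 100 * actual / theoretical
% yield = 100 * 42.0 / 55.22
% yield = 76.05939877 %, rounded to 4 dp:

76.0594 %


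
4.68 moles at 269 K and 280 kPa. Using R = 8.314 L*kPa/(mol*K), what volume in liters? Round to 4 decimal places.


PV = nRT, solve for V = nRT / P.
nRT = 4.68 * 8.314 * 269 = 10466.6609
V = 10466.6609 / 280
V = 37.38093179 L, rounded to 4 dp:

37.3809 L


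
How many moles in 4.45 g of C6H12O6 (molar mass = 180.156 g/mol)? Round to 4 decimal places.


n = mass / M
n = 4.45 / 180.156
n = 0.02470081 mol, rounded to 4 dp:

0.0247 mol


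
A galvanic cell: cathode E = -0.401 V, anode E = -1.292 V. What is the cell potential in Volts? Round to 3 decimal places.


Standard cell potential: E_cell = E_cathode - E_anode.
E_cell = -0.401 - (-1.292)
E_cell = 0.891 V, rounded to 3 dp:

0.891 V


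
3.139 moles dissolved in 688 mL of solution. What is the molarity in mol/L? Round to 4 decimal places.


Convert volume to liters: V_L = V_mL / 1000.
V_L = 688 / 1000 = 0.688 L
M = n / V_L = 3.139 / 0.688
M = 4.5625 mol/L, rounded to 4 dp:

4.5625 mol/L


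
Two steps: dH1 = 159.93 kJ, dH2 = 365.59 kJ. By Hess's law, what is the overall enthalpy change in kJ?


Hess's law: enthalpy is a state function, so add the step enthalpies.
dH_total = dH1 + dH2 = 159.93 + (365.59)
dH_total = 525.52 kJ:

525.52 kJ


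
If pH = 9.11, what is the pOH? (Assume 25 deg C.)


At 25 deg C, pH + pOH = 14.
pOH = 14 - pH = 14 - 9.11
pOH = 4.89:

4.89


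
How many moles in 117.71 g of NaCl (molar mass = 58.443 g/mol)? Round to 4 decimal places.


n = mass / M
n = 117.71 / 58.443
n = 2.01409921 mol, rounded to 4 dp:

2.0141 mol


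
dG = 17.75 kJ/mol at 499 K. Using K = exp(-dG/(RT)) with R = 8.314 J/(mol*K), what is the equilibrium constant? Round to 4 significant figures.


dG is in kJ/mol; multiply by 1000 to match R in J/(mol*K).
RT = 8.314 * 499 = 4148.686 J/mol
exponent = -dG*1000 / (RT) = -(17.75*1000) / 4148.686 = -4.27846311
K = exp(-4.27846311)
K = 0.013863953, rounded to 4 significant figures:

0.01386


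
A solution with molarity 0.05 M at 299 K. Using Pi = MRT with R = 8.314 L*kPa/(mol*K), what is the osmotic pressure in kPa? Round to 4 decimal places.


Osmotic pressure (van't Hoff): Pi = M*R*T.
RT = 8.314 * 299 = 2485.886
Pi = 0.05 * 2485.886
Pi = 124.2943 kPa, rounded to 4 dp:

124.2943 kPa


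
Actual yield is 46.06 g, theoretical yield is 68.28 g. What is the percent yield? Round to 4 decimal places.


% yield = 100 * actual / theoretical
% yield = 100 * 46.06 / 68.28
% yield = 67.45752783 %, rounded to 4 dp:

67.4575 %


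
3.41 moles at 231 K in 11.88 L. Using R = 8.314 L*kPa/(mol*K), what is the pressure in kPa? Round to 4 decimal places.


PV = nRT, solve for P = nRT / V.
nRT = 3.41 * 8.314 * 231 = 6549.0209
P = 6549.0209 / 11.88
P = 551.26438552 kPa, rounded to 4 dp:

551.2644 kPa


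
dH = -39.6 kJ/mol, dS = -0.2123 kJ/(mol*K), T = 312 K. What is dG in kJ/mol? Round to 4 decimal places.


Gibbs: dG = dH - T*dS (consistent units, dS already in kJ/(mol*K)).
T*dS = 312 * -0.2123 = -66.2376
dG = -39.6 - (-66.2376)
dG = 26.6376 kJ/mol, rounded to 4 dp:

26.6376 kJ/mol


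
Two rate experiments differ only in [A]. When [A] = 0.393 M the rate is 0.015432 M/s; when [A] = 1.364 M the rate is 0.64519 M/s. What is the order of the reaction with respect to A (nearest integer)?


Rate is proportional to [A]^n, so rate2/rate1 = ([A]2/[A]1)^n. Take logs to solve for n.
rate2/rate1 = 0.64519 / 0.015432 = 41.8086
[A]2/[A]1 = 1.364 / 0.393 = 3.4707
n = ln(41.8086) / ln(3.4707) = 3.0
Nearest integer order:

3


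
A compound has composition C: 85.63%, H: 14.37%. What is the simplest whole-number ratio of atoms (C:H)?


Assume 100 g of compound, divide each mass% by atomic mass to get moles, then normalize by the smallest to get a raw atom ratio.
Moles per 100 g: C: 85.63/12.011 = 7.1293, H: 14.37/1.008 = 14.256
Raw ratio (divide by min = 7.1293): C: 1.0, H: 2.0
Multiply by 1 to clear fractions: C: 1.0 ~= 1, H: 2.0 ~= 2
Reduce by GCD to get the simplest whole-number ratio:

1:2


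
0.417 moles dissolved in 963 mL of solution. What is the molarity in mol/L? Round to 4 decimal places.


Convert volume to liters: V_L = V_mL / 1000.
V_L = 963 / 1000 = 0.963 L
M = n / V_L = 0.417 / 0.963
M = 0.43302181 mol/L, rounded to 4 dp:

0.4330 mol/L


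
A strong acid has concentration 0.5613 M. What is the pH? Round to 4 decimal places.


A strong acid dissociates completely, so [H+] equals the given concentration.
pH = -log10([H+]) = -log10(0.5613)
pH = 0.25080496, rounded to 4 dp:

0.2508


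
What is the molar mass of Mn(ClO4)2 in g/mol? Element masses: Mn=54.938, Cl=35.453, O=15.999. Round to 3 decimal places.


M = sum(count * atomic_mass) over atoms.
M = 1*54.938 + 2*35.453 + 8*15.999
M = 54.938 + 70.906 + 127.992
M = 253.836 g/mol, rounded to 3 dp:

253.836 g/mol


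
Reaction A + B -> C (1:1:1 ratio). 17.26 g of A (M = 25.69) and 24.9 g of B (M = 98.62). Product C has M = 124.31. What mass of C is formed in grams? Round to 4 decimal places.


Find moles of each reactant; the smaller value is the limiting reagent in a 1:1:1 reaction, so moles_C equals moles of the limiter.
n_A = mass_A / M_A = 17.26 / 25.69 = 0.671857 mol
n_B = mass_B / M_B = 24.9 / 98.62 = 0.252484 mol
Limiting reagent: B (smaller), n_limiting = 0.252484 mol
mass_C = n_limiting * M_C = 0.252484 * 124.31
mass_C = 31.38628604 g, rounded to 4 dp:

31.3863 g


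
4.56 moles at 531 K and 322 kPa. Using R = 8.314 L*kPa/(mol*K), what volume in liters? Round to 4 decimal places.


PV = nRT, solve for V = nRT / P.
nRT = 4.56 * 8.314 * 531 = 20131.187
V = 20131.187 / 322
V = 62.51921429 L, rounded to 4 dp:

62.5192 L


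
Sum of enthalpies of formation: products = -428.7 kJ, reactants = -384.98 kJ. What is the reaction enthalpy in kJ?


dH_rxn = sum(dH_f products) - sum(dH_f reactants)
dH_rxn = -428.7 - (-384.98)
dH_rxn = -43.72 kJ:

-43.72 kJ


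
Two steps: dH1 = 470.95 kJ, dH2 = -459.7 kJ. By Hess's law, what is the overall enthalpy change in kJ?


Hess's law: enthalpy is a state function, so add the step enthalpies.
dH_total = dH1 + dH2 = 470.95 + (-459.7)
dH_total = 11.25 kJ:

11.25 kJ


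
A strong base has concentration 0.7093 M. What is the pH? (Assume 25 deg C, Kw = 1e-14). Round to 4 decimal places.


A strong base dissociates completely, so [OH-] equals the given concentration.
pOH = -log10([OH-]) = -log10(0.7093) = 0.14917
pH = 14 - pOH = 14 - 0.14917
pH = 13.85083, rounded to 4 dp:

13.8508


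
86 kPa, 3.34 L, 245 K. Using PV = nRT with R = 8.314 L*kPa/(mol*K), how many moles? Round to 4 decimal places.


PV = nRT, solve for n = PV / (RT).
PV = 86 * 3.34 = 287.24
RT = 8.314 * 245 = 2036.93
n = 287.24 / 2036.93
n = 0.14101614 mol, rounded to 4 dp:

0.1410 mol


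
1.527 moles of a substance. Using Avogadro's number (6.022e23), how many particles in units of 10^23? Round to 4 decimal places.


N = n * NA, then divide by 1e23 for the requested units.
N / 1e23 = n * 6.022
N / 1e23 = 1.527 * 6.022
N / 1e23 = 9.195594, rounded to 4 dp:

9.1956


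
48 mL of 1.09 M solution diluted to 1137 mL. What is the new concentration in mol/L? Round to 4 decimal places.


Dilution: M1*V1 = M2*V2, solve for M2.
M2 = M1*V1 / V2
M2 = 1.09 * 48 / 1137
M2 = 52.32 / 1137
M2 = 0.04601583 mol/L, rounded to 4 dp:

0.0460 mol/L


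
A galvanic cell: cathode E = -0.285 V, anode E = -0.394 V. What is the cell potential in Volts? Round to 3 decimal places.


Standard cell potential: E_cell = E_cathode - E_anode.
E_cell = -0.285 - (-0.394)
E_cell = 0.109 V, rounded to 3 dp:

0.109 V


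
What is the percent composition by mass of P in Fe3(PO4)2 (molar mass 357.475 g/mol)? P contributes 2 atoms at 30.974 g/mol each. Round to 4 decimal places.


pct = 100 * (n_elem * M_elem) / M_total
mass_contribution = 2 * 30.974 = 61.948 g/mol
pct = 100 * 61.948 / 357.475
pct = 17.32932373 %, rounded to 4 dp:

17.3293 %


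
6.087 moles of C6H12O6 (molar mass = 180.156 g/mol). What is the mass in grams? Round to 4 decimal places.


mass = n * M
mass = 6.087 * 180.156
mass = 1096.609572 g, rounded to 4 dp:

1096.6096 g


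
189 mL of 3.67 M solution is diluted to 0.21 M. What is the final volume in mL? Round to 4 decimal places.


Dilution: M1*V1 = M2*V2, solve for V2.
V2 = M1*V1 / M2
V2 = 3.67 * 189 / 0.21
V2 = 693.63 / 0.21
V2 = 3303.0 mL, rounded to 4 dp:

3303.0000 mL


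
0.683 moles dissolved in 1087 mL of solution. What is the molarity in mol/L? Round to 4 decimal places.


Convert volume to liters: V_L = V_mL / 1000.
V_L = 1087 / 1000 = 1.087 L
M = n / V_L = 0.683 / 1.087
M = 0.62833487 mol/L, rounded to 4 dp:

0.6283 mol/L


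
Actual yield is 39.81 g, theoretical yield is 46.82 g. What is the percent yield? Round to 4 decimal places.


% yield = 100 * actual / theoretical
% yield = 100 * 39.81 / 46.82
% yield = 85.02776591 %, rounded to 4 dp:

85.0278 %


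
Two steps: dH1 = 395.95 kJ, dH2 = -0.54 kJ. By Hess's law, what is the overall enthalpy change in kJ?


Hess's law: enthalpy is a state function, so add the step enthalpies.
dH_total = dH1 + dH2 = 395.95 + (-0.54)
dH_total = 395.41 kJ:

395.41 kJ


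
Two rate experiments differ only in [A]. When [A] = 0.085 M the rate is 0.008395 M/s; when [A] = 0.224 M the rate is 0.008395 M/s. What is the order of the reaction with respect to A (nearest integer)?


Rate is proportional to [A]^n, so rate2/rate1 = ([A]2/[A]1)^n. Take logs to solve for n.
rate2/rate1 = 0.008395 / 0.008395 = 1.0
[A]2/[A]1 = 0.224 / 0.085 = 2.6353
n = ln(1.0) / ln(2.6353) = 0.0
Nearest integer order:

0


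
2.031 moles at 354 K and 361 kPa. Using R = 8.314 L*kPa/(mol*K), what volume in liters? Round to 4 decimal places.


PV = nRT, solve for V = nRT / P.
nRT = 2.031 * 8.314 * 354 = 5977.5498
V = 5977.5498 / 361
V = 16.5583097 L, rounded to 4 dp:

16.5583 L


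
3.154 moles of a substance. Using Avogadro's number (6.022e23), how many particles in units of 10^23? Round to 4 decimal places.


N = n * NA, then divide by 1e23 for the requested units.
N / 1e23 = n * 6.022
N / 1e23 = 3.154 * 6.022
N / 1e23 = 18.993388, rounded to 4 dp:

18.9934


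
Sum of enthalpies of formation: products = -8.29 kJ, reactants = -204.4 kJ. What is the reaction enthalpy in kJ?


dH_rxn = sum(dH_f products) - sum(dH_f reactants)
dH_rxn = -8.29 - (-204.4)
dH_rxn = 196.11 kJ:

196.11 kJ


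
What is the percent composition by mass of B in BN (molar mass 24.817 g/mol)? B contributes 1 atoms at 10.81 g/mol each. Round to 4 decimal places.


pct = 100 * (n_elem * M_elem) / M_total
mass_contribution = 1 * 10.81 = 10.81 g/mol
pct = 100 * 10.81 / 24.817
pct = 43.55885079 %, rounded to 4 dp:

43.5589 %


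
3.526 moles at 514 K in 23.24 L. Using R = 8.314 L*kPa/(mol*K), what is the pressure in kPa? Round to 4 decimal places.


PV = nRT, solve for P = nRT / V.
nRT = 3.526 * 8.314 * 514 = 15067.9943
P = 15067.9943 / 23.24
P = 648.36464286 kPa, rounded to 4 dp:

648.3646 kPa


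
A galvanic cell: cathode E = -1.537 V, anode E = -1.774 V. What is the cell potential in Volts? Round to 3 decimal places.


Standard cell potential: E_cell = E_cathode - E_anode.
E_cell = -1.537 - (-1.774)
E_cell = 0.237 V, rounded to 3 dp:

0.237 V


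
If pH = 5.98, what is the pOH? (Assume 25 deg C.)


At 25 deg C, pH + pOH = 14.
pOH = 14 - pH = 14 - 5.98
pOH = 8.02:

8.02


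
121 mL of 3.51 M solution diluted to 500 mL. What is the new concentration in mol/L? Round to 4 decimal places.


Dilution: M1*V1 = M2*V2, solve for M2.
M2 = M1*V1 / V2
M2 = 3.51 * 121 / 500
M2 = 424.71 / 500
M2 = 0.84942 mol/L, rounded to 4 dp:

0.8494 mol/L


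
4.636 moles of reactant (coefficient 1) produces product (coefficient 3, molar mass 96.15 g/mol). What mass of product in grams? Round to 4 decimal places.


Use the coefficient ratio to convert reactant moles to product moles, then multiply by the product's molar mass.
moles_P = moles_R * (coeff_P / coeff_R) = 4.636 * (3/1) = 13.908
mass_P = moles_P * M_P = 13.908 * 96.15
mass_P = 1337.2542 g, rounded to 4 dp:

1337.2542 g


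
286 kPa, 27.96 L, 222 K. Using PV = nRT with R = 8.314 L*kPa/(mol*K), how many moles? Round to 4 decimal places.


PV = nRT, solve for n = PV / (RT).
PV = 286 * 27.96 = 7996.56
RT = 8.314 * 222 = 1845.708
n = 7996.56 / 1845.708
n = 4.3325163 mol, rounded to 4 dp:

4.3325 mol


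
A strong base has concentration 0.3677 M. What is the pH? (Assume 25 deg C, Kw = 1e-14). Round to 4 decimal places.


A strong base dissociates completely, so [OH-] equals the given concentration.
pOH = -log10([OH-]) = -log10(0.3677) = 0.434506
pH = 14 - pOH = 14 - 0.434506
pH = 13.565494, rounded to 4 dp:

13.5655


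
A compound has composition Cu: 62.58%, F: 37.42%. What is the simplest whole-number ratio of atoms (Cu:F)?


Assume 100 g of compound, divide each mass% by atomic mass to get moles, then normalize by the smallest to get a raw atom ratio.
Moles per 100 g: Cu: 62.58/63.546 = 0.9848, F: 37.42/18.998 = 1.9697
Raw ratio (divide by min = 0.9848): Cu: 1.0, F: 2.0
Multiply by 1 to clear fractions: Cu: 1.0 ~= 1, F: 2.0 ~= 2
Reduce by GCD to get the simplest whole-number ratio:

1:2


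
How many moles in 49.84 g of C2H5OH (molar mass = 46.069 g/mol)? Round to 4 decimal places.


n = mass / M
n = 49.84 / 46.069
n = 1.08185548 mol, rounded to 4 dp:

1.0819 mol


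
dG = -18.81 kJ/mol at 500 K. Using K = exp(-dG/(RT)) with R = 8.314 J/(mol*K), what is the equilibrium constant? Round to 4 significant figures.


dG is in kJ/mol; multiply by 1000 to match R in J/(mol*K).
RT = 8.314 * 500 = 4157.0 J/mol
exponent = -dG*1000 / (RT) = -(-18.81*1000) / 4157.0 = 4.52489776
K = exp(4.52489776)
K = 92.28649, rounded to 4 significant figures:

92.29


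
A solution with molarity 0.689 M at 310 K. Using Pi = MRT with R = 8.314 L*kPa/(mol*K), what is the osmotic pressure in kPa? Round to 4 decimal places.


Osmotic pressure (van't Hoff): Pi = M*R*T.
RT = 8.314 * 310 = 2577.34
Pi = 0.689 * 2577.34
Pi = 1775.78726 kPa, rounded to 4 dp:

1775.7873 kPa


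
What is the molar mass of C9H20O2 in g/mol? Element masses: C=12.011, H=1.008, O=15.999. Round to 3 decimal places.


M = sum(count * atomic_mass) over atoms.
M = 9*12.011 + 20*1.008 + 2*15.999
M = 108.099 + 20.16 + 31.998
M = 160.257 g/mol, rounded to 3 dp:

160.257 g/mol


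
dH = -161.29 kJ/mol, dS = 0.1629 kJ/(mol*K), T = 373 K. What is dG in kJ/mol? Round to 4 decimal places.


Gibbs: dG = dH - T*dS (consistent units, dS already in kJ/(mol*K)).
T*dS = 373 * 0.1629 = 60.7617
dG = -161.29 - (60.7617)
dG = -222.0517 kJ/mol, rounded to 4 dp:

-222.0517 kJ/mol


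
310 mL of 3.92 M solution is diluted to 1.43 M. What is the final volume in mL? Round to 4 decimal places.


Dilution: M1*V1 = M2*V2, solve for V2.
V2 = M1*V1 / M2
V2 = 3.92 * 310 / 1.43
V2 = 1215.2 / 1.43
V2 = 849.79020979 mL, rounded to 4 dp:

849.7902 mL


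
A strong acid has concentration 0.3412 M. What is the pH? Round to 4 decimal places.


A strong acid dissociates completely, so [H+] equals the given concentration.
pH = -log10([H+]) = -log10(0.3412)
pH = 0.46699098, rounded to 4 dp:

0.4670


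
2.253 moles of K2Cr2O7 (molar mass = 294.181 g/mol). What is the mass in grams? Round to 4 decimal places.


mass = n * M
mass = 2.253 * 294.181
mass = 662.789793 g, rounded to 4 dp:

662.7898 g


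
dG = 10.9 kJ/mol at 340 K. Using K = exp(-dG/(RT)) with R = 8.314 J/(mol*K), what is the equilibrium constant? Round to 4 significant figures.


dG is in kJ/mol; multiply by 1000 to match R in J/(mol*K).
RT = 8.314 * 340 = 2826.76 J/mol
exponent = -dG*1000 / (RT) = -(10.9*1000) / 2826.76 = -3.85600475
K = exp(-3.85600475)
K = 0.02115234, rounded to 4 significant figures:

0.02115


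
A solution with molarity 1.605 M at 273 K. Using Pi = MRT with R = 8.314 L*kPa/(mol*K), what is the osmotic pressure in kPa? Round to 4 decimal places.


Osmotic pressure (van't Hoff): Pi = M*R*T.
RT = 8.314 * 273 = 2269.722
Pi = 1.605 * 2269.722
Pi = 3642.90381 kPa, rounded to 4 dp:

3642.9038 kPa


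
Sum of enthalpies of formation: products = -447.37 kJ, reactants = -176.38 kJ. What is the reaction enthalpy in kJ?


dH_rxn = sum(dH_f products) - sum(dH_f reactants)
dH_rxn = -447.37 - (-176.38)
dH_rxn = -270.99 kJ:

-270.99 kJ


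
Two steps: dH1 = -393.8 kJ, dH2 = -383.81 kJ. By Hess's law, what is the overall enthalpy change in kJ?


Hess's law: enthalpy is a state function, so add the step enthalpies.
dH_total = dH1 + dH2 = -393.8 + (-383.81)
dH_total = -777.61 kJ:

-777.61 kJ


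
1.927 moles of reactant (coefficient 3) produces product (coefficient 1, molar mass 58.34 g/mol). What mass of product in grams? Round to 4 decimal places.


Use the coefficient ratio to convert reactant moles to product moles, then multiply by the product's molar mass.
moles_P = moles_R * (coeff_P / coeff_R) = 1.927 * (1/3) = 0.642333
mass_P = moles_P * M_P = 0.642333 * 58.34
mass_P = 37.47370722 g, rounded to 4 dp:

37.4737 g


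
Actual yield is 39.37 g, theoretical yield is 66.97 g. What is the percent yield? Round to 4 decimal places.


% yield = 100 * actual / theoretical
% yield = 100 * 39.37 / 66.97
% yield = 58.7875168 %, rounded to 4 dp:

58.7875 %
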